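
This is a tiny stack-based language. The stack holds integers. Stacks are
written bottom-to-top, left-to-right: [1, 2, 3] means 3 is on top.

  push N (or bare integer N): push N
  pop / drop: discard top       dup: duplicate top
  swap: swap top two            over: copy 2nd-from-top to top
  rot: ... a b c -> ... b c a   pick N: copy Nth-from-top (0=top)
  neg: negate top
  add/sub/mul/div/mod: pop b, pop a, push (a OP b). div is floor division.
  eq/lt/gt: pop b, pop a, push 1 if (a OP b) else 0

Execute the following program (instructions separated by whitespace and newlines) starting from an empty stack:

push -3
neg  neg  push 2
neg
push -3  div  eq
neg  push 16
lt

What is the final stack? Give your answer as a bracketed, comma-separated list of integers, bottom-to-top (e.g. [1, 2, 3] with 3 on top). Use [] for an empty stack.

Answer: [1]

Derivation:
After 'push -3': [-3]
After 'neg': [3]
After 'neg': [-3]
After 'push 2': [-3, 2]
After 'neg': [-3, -2]
After 'push -3': [-3, -2, -3]
After 'div': [-3, 0]
After 'eq': [0]
After 'neg': [0]
After 'push 16': [0, 16]
After 'lt': [1]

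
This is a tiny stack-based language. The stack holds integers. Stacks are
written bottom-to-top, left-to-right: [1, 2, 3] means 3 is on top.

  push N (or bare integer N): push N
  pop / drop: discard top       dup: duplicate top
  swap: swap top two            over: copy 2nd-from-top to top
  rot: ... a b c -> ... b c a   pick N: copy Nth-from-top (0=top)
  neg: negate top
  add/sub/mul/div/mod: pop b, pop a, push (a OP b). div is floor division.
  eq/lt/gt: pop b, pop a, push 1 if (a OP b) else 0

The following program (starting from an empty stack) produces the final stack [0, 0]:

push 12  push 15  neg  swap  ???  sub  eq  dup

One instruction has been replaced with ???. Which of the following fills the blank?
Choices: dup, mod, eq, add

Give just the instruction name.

Answer: dup

Derivation:
Stack before ???: [-15, 12]
Stack after ???:  [-15, 12, 12]
Checking each choice:
  dup: MATCH
  mod: stack underflow (need 2, have 1)
  eq: stack underflow (need 2, have 1)
  add: stack underflow (need 2, have 1)


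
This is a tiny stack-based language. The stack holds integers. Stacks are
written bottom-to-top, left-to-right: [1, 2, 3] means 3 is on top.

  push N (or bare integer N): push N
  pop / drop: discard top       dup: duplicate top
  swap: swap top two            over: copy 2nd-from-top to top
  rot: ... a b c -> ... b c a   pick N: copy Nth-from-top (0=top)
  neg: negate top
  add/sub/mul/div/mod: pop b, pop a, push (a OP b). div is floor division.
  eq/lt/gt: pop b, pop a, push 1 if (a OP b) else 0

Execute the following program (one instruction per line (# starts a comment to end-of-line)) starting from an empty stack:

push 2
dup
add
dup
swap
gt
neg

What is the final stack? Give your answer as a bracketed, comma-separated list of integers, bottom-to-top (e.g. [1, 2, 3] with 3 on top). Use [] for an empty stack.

After 'push 2': [2]
After 'dup': [2, 2]
After 'add': [4]
After 'dup': [4, 4]
After 'swap': [4, 4]
After 'gt': [0]
After 'neg': [0]

Answer: [0]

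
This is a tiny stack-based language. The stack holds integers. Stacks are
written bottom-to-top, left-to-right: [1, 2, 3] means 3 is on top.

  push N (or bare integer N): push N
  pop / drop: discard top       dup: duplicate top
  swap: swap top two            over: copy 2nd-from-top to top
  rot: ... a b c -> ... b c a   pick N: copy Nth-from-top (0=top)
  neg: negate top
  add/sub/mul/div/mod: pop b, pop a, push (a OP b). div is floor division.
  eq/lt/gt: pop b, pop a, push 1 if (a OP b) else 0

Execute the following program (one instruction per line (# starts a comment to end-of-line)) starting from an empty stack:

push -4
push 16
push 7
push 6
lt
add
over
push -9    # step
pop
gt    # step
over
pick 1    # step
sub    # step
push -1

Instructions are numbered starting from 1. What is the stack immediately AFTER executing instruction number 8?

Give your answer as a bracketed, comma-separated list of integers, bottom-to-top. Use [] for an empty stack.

Step 1 ('push -4'): [-4]
Step 2 ('push 16'): [-4, 16]
Step 3 ('push 7'): [-4, 16, 7]
Step 4 ('push 6'): [-4, 16, 7, 6]
Step 5 ('lt'): [-4, 16, 0]
Step 6 ('add'): [-4, 16]
Step 7 ('over'): [-4, 16, -4]
Step 8 ('push -9'): [-4, 16, -4, -9]

Answer: [-4, 16, -4, -9]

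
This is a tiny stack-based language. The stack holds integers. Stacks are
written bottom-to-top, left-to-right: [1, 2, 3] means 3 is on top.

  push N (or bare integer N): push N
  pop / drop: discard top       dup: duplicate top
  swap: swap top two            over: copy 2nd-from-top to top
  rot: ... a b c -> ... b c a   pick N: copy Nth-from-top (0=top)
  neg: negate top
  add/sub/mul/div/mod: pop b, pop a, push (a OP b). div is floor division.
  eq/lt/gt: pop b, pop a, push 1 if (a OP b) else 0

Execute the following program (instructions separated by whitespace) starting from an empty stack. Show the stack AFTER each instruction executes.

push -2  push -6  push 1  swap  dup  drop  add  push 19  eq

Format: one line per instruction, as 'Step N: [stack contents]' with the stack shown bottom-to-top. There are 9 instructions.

Step 1: [-2]
Step 2: [-2, -6]
Step 3: [-2, -6, 1]
Step 4: [-2, 1, -6]
Step 5: [-2, 1, -6, -6]
Step 6: [-2, 1, -6]
Step 7: [-2, -5]
Step 8: [-2, -5, 19]
Step 9: [-2, 0]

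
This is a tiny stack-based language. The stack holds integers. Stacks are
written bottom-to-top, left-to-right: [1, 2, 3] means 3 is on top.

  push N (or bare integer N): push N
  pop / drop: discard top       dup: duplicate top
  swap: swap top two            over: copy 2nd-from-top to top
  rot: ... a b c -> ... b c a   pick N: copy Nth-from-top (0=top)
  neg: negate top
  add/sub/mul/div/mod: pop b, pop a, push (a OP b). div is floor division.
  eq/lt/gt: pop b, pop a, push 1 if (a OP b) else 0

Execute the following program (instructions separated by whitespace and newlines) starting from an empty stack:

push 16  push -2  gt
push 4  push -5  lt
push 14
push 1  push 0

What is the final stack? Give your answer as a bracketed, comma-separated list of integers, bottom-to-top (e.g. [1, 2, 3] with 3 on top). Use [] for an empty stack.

Answer: [1, 0, 14, 1, 0]

Derivation:
After 'push 16': [16]
After 'push -2': [16, -2]
After 'gt': [1]
After 'push 4': [1, 4]
After 'push -5': [1, 4, -5]
After 'lt': [1, 0]
After 'push 14': [1, 0, 14]
After 'push 1': [1, 0, 14, 1]
After 'push 0': [1, 0, 14, 1, 0]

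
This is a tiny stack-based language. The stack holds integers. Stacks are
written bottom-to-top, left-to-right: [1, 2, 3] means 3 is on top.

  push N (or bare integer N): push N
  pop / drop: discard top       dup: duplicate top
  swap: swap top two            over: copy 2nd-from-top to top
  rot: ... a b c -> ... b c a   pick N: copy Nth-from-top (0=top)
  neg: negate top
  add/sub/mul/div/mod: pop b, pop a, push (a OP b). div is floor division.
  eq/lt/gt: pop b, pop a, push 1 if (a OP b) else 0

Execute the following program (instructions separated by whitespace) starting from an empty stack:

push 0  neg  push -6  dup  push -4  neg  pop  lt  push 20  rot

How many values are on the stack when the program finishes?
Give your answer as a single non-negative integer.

After 'push 0': stack = [0] (depth 1)
After 'neg': stack = [0] (depth 1)
After 'push -6': stack = [0, -6] (depth 2)
After 'dup': stack = [0, -6, -6] (depth 3)
After 'push -4': stack = [0, -6, -6, -4] (depth 4)
After 'neg': stack = [0, -6, -6, 4] (depth 4)
After 'pop': stack = [0, -6, -6] (depth 3)
After 'lt': stack = [0, 0] (depth 2)
After 'push 20': stack = [0, 0, 20] (depth 3)
After 'rot': stack = [0, 20, 0] (depth 3)

Answer: 3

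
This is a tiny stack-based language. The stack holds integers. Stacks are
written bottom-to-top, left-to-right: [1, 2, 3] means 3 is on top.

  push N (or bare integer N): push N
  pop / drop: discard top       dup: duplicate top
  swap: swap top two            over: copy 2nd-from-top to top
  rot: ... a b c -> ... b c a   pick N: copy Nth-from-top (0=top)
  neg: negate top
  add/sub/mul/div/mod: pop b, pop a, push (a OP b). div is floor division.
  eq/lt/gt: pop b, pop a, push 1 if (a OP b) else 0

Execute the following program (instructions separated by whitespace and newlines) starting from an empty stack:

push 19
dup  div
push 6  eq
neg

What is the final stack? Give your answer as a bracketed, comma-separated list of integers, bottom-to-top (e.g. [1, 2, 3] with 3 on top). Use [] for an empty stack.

Answer: [0]

Derivation:
After 'push 19': [19]
After 'dup': [19, 19]
After 'div': [1]
After 'push 6': [1, 6]
After 'eq': [0]
After 'neg': [0]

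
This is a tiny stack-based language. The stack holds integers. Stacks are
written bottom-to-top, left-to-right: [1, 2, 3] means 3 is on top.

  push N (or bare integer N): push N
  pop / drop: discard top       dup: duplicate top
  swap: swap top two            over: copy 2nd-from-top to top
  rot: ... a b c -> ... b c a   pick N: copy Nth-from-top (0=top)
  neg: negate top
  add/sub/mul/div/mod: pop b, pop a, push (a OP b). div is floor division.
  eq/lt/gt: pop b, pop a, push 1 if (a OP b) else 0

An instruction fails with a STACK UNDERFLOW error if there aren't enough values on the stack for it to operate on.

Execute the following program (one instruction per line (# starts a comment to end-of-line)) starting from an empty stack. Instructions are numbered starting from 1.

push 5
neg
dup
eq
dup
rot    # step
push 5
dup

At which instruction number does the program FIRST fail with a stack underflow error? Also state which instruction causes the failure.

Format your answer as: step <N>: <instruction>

Answer: step 6: rot

Derivation:
Step 1 ('push 5'): stack = [5], depth = 1
Step 2 ('neg'): stack = [-5], depth = 1
Step 3 ('dup'): stack = [-5, -5], depth = 2
Step 4 ('eq'): stack = [1], depth = 1
Step 5 ('dup'): stack = [1, 1], depth = 2
Step 6 ('rot'): needs 3 value(s) but depth is 2 — STACK UNDERFLOW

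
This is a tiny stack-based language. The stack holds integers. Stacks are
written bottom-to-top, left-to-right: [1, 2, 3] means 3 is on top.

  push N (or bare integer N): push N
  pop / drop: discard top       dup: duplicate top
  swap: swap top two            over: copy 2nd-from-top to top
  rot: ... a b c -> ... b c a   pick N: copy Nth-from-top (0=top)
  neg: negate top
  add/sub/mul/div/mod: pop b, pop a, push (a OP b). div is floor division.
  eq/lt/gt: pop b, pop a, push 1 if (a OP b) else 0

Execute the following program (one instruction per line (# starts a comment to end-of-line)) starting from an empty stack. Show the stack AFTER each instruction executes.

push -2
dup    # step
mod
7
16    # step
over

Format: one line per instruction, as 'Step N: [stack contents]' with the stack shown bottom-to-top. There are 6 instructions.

Step 1: [-2]
Step 2: [-2, -2]
Step 3: [0]
Step 4: [0, 7]
Step 5: [0, 7, 16]
Step 6: [0, 7, 16, 7]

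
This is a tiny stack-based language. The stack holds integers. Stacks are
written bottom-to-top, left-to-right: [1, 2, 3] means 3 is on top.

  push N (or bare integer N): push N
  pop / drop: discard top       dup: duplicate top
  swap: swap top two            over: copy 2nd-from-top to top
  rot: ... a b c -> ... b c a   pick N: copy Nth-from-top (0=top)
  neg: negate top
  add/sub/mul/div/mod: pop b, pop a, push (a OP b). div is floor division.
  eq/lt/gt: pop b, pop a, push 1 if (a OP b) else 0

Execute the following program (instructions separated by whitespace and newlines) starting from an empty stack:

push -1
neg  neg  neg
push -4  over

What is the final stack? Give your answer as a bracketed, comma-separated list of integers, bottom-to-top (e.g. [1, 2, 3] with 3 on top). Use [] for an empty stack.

After 'push -1': [-1]
After 'neg': [1]
After 'neg': [-1]
After 'neg': [1]
After 'push -4': [1, -4]
After 'over': [1, -4, 1]

Answer: [1, -4, 1]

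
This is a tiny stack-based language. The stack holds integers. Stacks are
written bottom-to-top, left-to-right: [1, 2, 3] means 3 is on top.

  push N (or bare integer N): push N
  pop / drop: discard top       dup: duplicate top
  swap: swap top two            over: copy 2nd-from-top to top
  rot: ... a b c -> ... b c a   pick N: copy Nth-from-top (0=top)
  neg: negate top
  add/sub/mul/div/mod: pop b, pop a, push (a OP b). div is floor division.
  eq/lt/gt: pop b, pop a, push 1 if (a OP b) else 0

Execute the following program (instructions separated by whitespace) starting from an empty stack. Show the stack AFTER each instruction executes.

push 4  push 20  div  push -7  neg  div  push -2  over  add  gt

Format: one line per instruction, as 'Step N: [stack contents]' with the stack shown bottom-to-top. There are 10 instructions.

Step 1: [4]
Step 2: [4, 20]
Step 3: [0]
Step 4: [0, -7]
Step 5: [0, 7]
Step 6: [0]
Step 7: [0, -2]
Step 8: [0, -2, 0]
Step 9: [0, -2]
Step 10: [1]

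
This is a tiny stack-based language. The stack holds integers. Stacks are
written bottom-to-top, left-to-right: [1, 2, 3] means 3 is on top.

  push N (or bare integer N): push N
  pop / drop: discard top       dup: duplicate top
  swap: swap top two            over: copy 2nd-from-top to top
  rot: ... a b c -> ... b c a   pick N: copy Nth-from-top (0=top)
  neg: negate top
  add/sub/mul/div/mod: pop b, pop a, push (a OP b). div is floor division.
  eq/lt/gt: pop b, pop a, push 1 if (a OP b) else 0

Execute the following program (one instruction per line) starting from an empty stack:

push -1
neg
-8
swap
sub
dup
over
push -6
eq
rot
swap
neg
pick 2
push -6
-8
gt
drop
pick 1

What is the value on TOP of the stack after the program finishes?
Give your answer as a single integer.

After 'push -1': [-1]
After 'neg': [1]
After 'push -8': [1, -8]
After 'swap': [-8, 1]
After 'sub': [-9]
After 'dup': [-9, -9]
After 'over': [-9, -9, -9]
After 'push -6': [-9, -9, -9, -6]
After 'eq': [-9, -9, 0]
After 'rot': [-9, 0, -9]
After 'swap': [-9, -9, 0]
After 'neg': [-9, -9, 0]
After 'pick 2': [-9, -9, 0, -9]
After 'push -6': [-9, -9, 0, -9, -6]
After 'push -8': [-9, -9, 0, -9, -6, -8]
After 'gt': [-9, -9, 0, -9, 1]
After 'drop': [-9, -9, 0, -9]
After 'pick 1': [-9, -9, 0, -9, 0]

Answer: 0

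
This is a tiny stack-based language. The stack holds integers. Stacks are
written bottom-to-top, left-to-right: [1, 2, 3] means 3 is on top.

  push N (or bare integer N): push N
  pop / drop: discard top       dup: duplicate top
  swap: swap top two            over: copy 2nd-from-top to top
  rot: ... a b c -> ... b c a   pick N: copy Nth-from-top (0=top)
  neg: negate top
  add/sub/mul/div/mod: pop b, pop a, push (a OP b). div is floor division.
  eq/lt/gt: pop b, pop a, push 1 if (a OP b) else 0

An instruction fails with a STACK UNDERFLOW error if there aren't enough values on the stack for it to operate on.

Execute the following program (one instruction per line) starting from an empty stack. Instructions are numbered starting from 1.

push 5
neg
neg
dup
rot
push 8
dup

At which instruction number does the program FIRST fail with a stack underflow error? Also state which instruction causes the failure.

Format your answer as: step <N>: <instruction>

Step 1 ('push 5'): stack = [5], depth = 1
Step 2 ('neg'): stack = [-5], depth = 1
Step 3 ('neg'): stack = [5], depth = 1
Step 4 ('dup'): stack = [5, 5], depth = 2
Step 5 ('rot'): needs 3 value(s) but depth is 2 — STACK UNDERFLOW

Answer: step 5: rot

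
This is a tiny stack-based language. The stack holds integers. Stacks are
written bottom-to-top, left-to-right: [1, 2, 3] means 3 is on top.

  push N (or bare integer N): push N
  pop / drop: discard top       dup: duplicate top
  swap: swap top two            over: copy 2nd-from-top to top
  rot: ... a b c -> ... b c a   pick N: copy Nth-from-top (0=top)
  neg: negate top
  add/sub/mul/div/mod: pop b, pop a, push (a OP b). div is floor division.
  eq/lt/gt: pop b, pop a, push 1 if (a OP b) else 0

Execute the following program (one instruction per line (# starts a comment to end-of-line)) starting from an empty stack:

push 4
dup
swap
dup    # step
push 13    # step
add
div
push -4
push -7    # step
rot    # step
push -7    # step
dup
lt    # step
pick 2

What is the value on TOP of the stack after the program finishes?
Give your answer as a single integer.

Answer: -7

Derivation:
After 'push 4': [4]
After 'dup': [4, 4]
After 'swap': [4, 4]
After 'dup': [4, 4, 4]
After 'push 13': [4, 4, 4, 13]
After 'add': [4, 4, 17]
After 'div': [4, 0]
After 'push -4': [4, 0, -4]
After 'push -7': [4, 0, -4, -7]
After 'rot': [4, -4, -7, 0]
After 'push -7': [4, -4, -7, 0, -7]
After 'dup': [4, -4, -7, 0, -7, -7]
After 'lt': [4, -4, -7, 0, 0]
After 'pick 2': [4, -4, -7, 0, 0, -7]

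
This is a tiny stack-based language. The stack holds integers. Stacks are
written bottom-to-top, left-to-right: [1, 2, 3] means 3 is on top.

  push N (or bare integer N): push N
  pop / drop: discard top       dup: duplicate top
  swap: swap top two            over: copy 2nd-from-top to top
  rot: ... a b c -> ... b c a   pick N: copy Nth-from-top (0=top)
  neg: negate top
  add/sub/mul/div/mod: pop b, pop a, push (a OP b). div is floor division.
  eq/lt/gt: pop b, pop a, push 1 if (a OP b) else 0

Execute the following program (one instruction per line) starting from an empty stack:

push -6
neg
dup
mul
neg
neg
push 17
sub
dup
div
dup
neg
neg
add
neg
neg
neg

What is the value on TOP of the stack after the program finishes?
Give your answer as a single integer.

After 'push -6': [-6]
After 'neg': [6]
After 'dup': [6, 6]
After 'mul': [36]
After 'neg': [-36]
After 'neg': [36]
After 'push 17': [36, 17]
After 'sub': [19]
After 'dup': [19, 19]
After 'div': [1]
After 'dup': [1, 1]
After 'neg': [1, -1]
After 'neg': [1, 1]
After 'add': [2]
After 'neg': [-2]
After 'neg': [2]
After 'neg': [-2]

Answer: -2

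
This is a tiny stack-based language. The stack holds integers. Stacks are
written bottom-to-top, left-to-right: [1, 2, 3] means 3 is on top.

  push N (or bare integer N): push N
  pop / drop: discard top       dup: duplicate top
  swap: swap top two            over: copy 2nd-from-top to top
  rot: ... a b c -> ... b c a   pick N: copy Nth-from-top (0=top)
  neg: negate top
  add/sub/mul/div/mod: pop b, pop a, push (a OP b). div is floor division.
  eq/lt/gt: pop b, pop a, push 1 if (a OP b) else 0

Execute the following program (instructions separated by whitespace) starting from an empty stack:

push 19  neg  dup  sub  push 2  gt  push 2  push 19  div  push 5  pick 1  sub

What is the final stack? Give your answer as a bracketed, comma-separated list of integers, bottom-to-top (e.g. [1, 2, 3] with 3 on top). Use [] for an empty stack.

Answer: [0, 0, 5]

Derivation:
After 'push 19': [19]
After 'neg': [-19]
After 'dup': [-19, -19]
After 'sub': [0]
After 'push 2': [0, 2]
After 'gt': [0]
After 'push 2': [0, 2]
After 'push 19': [0, 2, 19]
After 'div': [0, 0]
After 'push 5': [0, 0, 5]
After 'pick 1': [0, 0, 5, 0]
After 'sub': [0, 0, 5]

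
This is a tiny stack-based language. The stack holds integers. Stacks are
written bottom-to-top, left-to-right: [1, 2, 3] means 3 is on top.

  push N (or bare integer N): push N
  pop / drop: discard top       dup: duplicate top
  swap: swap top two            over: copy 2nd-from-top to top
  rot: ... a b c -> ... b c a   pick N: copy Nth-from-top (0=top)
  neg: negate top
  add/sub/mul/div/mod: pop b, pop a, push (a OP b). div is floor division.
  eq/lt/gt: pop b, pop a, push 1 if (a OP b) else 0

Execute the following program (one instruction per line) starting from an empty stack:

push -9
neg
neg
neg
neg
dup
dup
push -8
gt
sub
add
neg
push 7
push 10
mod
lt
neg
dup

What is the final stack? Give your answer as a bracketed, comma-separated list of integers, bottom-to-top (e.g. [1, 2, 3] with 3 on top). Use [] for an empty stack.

Answer: [0, 0]

Derivation:
After 'push -9': [-9]
After 'neg': [9]
After 'neg': [-9]
After 'neg': [9]
After 'neg': [-9]
After 'dup': [-9, -9]
After 'dup': [-9, -9, -9]
After 'push -8': [-9, -9, -9, -8]
After 'gt': [-9, -9, 0]
After 'sub': [-9, -9]
After 'add': [-18]
After 'neg': [18]
After 'push 7': [18, 7]
After 'push 10': [18, 7, 10]
After 'mod': [18, 7]
After 'lt': [0]
After 'neg': [0]
After 'dup': [0, 0]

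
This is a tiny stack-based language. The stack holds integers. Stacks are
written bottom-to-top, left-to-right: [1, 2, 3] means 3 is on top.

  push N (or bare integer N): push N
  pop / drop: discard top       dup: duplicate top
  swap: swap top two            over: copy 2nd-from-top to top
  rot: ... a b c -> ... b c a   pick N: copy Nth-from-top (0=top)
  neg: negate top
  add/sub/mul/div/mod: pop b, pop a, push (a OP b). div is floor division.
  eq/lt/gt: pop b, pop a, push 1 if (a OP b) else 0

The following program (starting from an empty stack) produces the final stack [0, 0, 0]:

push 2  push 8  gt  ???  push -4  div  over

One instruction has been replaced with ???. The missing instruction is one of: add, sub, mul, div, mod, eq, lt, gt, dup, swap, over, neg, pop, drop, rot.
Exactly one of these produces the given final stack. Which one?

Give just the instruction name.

Answer: dup

Derivation:
Stack before ???: [0]
Stack after ???:  [0, 0]
The instruction that transforms [0] -> [0, 0] is: dup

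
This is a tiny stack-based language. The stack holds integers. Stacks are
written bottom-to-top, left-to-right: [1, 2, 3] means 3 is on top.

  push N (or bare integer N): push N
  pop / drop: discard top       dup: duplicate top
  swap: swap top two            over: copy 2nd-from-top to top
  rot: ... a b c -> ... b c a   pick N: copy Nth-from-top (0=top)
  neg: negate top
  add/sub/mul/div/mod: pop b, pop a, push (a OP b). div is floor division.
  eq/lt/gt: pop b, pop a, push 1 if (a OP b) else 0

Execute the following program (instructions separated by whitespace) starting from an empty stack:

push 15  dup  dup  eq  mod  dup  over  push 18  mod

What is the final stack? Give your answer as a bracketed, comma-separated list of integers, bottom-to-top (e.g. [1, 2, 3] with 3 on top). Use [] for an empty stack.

After 'push 15': [15]
After 'dup': [15, 15]
After 'dup': [15, 15, 15]
After 'eq': [15, 1]
After 'mod': [0]
After 'dup': [0, 0]
After 'over': [0, 0, 0]
After 'push 18': [0, 0, 0, 18]
After 'mod': [0, 0, 0]

Answer: [0, 0, 0]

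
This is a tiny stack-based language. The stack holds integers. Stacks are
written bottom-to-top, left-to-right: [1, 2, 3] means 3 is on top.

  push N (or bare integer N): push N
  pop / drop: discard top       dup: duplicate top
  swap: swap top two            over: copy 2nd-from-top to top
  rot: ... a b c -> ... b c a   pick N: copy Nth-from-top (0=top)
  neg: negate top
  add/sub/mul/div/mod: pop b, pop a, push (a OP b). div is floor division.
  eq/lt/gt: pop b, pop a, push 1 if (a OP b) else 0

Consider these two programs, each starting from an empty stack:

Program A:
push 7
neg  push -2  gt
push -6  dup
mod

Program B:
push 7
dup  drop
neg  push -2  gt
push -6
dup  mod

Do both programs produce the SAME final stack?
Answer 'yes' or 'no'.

Answer: yes

Derivation:
Program A trace:
  After 'push 7': [7]
  After 'neg': [-7]
  After 'push -2': [-7, -2]
  After 'gt': [0]
  After 'push -6': [0, -6]
  After 'dup': [0, -6, -6]
  After 'mod': [0, 0]
Program A final stack: [0, 0]

Program B trace:
  After 'push 7': [7]
  After 'dup': [7, 7]
  After 'drop': [7]
  After 'neg': [-7]
  After 'push -2': [-7, -2]
  After 'gt': [0]
  After 'push -6': [0, -6]
  After 'dup': [0, -6, -6]
  After 'mod': [0, 0]
Program B final stack: [0, 0]
Same: yes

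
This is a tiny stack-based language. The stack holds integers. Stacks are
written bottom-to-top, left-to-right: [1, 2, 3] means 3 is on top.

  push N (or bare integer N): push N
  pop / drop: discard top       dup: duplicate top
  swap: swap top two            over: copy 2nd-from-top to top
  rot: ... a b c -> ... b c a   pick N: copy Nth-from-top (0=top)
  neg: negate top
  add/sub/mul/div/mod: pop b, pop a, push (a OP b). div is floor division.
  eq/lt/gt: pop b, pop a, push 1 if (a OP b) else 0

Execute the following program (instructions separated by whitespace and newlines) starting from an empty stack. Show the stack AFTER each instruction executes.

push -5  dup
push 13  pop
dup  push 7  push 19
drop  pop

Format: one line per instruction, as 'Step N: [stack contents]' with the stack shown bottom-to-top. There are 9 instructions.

Step 1: [-5]
Step 2: [-5, -5]
Step 3: [-5, -5, 13]
Step 4: [-5, -5]
Step 5: [-5, -5, -5]
Step 6: [-5, -5, -5, 7]
Step 7: [-5, -5, -5, 7, 19]
Step 8: [-5, -5, -5, 7]
Step 9: [-5, -5, -5]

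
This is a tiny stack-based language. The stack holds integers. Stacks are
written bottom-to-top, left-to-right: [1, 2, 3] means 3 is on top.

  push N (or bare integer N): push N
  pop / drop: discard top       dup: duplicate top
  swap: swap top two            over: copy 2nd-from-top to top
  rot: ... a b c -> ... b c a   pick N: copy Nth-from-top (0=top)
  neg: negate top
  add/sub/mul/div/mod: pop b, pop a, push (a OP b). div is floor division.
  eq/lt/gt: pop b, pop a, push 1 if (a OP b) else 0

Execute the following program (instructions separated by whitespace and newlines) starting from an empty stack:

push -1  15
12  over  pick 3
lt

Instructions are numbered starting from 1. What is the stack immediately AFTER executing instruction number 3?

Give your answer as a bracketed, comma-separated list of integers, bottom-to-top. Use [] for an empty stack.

Step 1 ('push -1'): [-1]
Step 2 ('15'): [-1, 15]
Step 3 ('12'): [-1, 15, 12]

Answer: [-1, 15, 12]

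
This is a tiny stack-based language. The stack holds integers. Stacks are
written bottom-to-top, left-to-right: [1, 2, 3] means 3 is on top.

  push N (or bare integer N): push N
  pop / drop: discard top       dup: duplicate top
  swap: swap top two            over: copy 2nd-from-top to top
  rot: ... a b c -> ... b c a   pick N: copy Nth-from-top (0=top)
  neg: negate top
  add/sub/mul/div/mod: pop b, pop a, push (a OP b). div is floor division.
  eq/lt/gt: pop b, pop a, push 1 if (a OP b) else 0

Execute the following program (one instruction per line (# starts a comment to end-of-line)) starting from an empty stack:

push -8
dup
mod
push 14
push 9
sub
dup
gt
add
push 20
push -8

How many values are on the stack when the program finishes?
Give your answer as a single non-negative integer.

After 'push -8': stack = [-8] (depth 1)
After 'dup': stack = [-8, -8] (depth 2)
After 'mod': stack = [0] (depth 1)
After 'push 14': stack = [0, 14] (depth 2)
After 'push 9': stack = [0, 14, 9] (depth 3)
After 'sub': stack = [0, 5] (depth 2)
After 'dup': stack = [0, 5, 5] (depth 3)
After 'gt': stack = [0, 0] (depth 2)
After 'add': stack = [0] (depth 1)
After 'push 20': stack = [0, 20] (depth 2)
After 'push -8': stack = [0, 20, -8] (depth 3)

Answer: 3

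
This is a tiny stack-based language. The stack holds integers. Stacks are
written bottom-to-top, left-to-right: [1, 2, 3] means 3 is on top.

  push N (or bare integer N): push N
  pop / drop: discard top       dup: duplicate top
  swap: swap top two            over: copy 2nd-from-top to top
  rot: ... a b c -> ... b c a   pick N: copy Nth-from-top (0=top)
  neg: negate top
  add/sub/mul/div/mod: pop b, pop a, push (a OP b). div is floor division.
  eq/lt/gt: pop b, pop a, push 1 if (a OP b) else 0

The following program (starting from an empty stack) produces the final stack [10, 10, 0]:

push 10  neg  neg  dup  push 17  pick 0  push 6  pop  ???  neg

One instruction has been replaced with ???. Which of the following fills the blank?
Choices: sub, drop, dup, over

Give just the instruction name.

Answer: sub

Derivation:
Stack before ???: [10, 10, 17, 17]
Stack after ???:  [10, 10, 0]
Checking each choice:
  sub: MATCH
  drop: produces [10, 10, -17]
  dup: produces [10, 10, 17, 17, -17]
  over: produces [10, 10, 17, 17, -17]


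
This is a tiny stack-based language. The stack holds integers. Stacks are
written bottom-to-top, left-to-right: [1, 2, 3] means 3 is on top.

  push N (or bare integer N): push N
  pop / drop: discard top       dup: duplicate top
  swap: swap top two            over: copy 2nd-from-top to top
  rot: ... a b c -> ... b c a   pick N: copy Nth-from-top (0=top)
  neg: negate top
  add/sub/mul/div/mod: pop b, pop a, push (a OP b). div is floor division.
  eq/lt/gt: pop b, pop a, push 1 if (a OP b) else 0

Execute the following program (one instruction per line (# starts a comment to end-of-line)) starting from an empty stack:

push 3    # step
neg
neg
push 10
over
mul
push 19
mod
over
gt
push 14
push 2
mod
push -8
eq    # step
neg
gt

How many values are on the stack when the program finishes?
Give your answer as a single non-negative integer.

Answer: 2

Derivation:
After 'push 3': stack = [3] (depth 1)
After 'neg': stack = [-3] (depth 1)
After 'neg': stack = [3] (depth 1)
After 'push 10': stack = [3, 10] (depth 2)
After 'over': stack = [3, 10, 3] (depth 3)
After 'mul': stack = [3, 30] (depth 2)
After 'push 19': stack = [3, 30, 19] (depth 3)
After 'mod': stack = [3, 11] (depth 2)
After 'over': stack = [3, 11, 3] (depth 3)
After 'gt': stack = [3, 1] (depth 2)
After 'push 14': stack = [3, 1, 14] (depth 3)
After 'push 2': stack = [3, 1, 14, 2] (depth 4)
After 'mod': stack = [3, 1, 0] (depth 3)
After 'push -8': stack = [3, 1, 0, -8] (depth 4)
After 'eq': stack = [3, 1, 0] (depth 3)
After 'neg': stack = [3, 1, 0] (depth 3)
After 'gt': stack = [3, 1] (depth 2)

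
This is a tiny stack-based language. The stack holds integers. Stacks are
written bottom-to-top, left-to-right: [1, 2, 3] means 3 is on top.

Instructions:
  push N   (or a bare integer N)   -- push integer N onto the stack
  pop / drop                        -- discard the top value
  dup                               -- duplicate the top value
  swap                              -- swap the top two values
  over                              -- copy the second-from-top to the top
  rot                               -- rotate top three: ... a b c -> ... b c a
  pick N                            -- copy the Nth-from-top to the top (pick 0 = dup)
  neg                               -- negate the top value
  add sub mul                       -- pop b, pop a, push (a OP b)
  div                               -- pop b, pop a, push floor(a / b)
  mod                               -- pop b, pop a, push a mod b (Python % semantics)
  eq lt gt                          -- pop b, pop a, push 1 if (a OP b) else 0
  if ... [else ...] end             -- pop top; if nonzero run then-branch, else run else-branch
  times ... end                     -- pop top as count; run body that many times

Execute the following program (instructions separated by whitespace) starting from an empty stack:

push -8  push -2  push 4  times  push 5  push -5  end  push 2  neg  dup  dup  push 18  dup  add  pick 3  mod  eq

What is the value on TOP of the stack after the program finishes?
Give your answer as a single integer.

After 'push -8': [-8]
After 'push -2': [-8, -2]
After 'push 4': [-8, -2, 4]
After 'times': [-8, -2]
After 'push 5': [-8, -2, 5]
After 'push -5': [-8, -2, 5, -5]
After 'push 5': [-8, -2, 5, -5, 5]
After 'push -5': [-8, -2, 5, -5, 5, -5]
After 'push 5': [-8, -2, 5, -5, 5, -5, 5]
After 'push -5': [-8, -2, 5, -5, 5, -5, 5, -5]
  ...
After 'push 2': [-8, -2, 5, -5, 5, -5, 5, -5, 5, -5, 2]
After 'neg': [-8, -2, 5, -5, 5, -5, 5, -5, 5, -5, -2]
After 'dup': [-8, -2, 5, -5, 5, -5, 5, -5, 5, -5, -2, -2]
After 'dup': [-8, -2, 5, -5, 5, -5, 5, -5, 5, -5, -2, -2, -2]
After 'push 18': [-8, -2, 5, -5, 5, -5, 5, -5, 5, -5, -2, -2, -2, 18]
After 'dup': [-8, -2, 5, -5, 5, -5, 5, -5, 5, -5, -2, -2, -2, 18, 18]
After 'add': [-8, -2, 5, -5, 5, -5, 5, -5, 5, -5, -2, -2, -2, 36]
After 'pick 3': [-8, -2, 5, -5, 5, -5, 5, -5, 5, -5, -2, -2, -2, 36, -2]
After 'mod': [-8, -2, 5, -5, 5, -5, 5, -5, 5, -5, -2, -2, -2, 0]
After 'eq': [-8, -2, 5, -5, 5, -5, 5, -5, 5, -5, -2, -2, 0]

Answer: 0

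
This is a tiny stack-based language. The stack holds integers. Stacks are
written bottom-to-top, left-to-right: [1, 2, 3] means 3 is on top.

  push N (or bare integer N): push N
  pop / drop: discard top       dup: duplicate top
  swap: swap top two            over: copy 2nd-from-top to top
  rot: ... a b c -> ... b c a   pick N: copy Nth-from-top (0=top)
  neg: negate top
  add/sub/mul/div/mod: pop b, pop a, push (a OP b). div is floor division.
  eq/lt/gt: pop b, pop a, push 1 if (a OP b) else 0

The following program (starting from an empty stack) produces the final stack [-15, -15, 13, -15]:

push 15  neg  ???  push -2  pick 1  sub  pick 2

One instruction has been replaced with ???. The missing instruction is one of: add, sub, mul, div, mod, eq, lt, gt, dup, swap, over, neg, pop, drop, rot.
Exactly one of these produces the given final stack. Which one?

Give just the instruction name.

Stack before ???: [-15]
Stack after ???:  [-15, -15]
The instruction that transforms [-15] -> [-15, -15] is: dup

Answer: dup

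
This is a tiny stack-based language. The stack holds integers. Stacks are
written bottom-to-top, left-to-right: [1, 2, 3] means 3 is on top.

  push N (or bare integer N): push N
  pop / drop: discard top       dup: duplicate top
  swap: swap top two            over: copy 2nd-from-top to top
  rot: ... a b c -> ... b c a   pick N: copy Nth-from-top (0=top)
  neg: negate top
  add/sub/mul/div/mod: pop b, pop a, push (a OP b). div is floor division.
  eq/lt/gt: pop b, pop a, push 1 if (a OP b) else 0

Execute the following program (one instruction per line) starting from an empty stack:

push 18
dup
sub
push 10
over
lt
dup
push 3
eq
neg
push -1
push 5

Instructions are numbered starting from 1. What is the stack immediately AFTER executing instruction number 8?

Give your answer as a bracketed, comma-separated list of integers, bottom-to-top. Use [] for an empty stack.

Step 1 ('push 18'): [18]
Step 2 ('dup'): [18, 18]
Step 3 ('sub'): [0]
Step 4 ('push 10'): [0, 10]
Step 5 ('over'): [0, 10, 0]
Step 6 ('lt'): [0, 0]
Step 7 ('dup'): [0, 0, 0]
Step 8 ('push 3'): [0, 0, 0, 3]

Answer: [0, 0, 0, 3]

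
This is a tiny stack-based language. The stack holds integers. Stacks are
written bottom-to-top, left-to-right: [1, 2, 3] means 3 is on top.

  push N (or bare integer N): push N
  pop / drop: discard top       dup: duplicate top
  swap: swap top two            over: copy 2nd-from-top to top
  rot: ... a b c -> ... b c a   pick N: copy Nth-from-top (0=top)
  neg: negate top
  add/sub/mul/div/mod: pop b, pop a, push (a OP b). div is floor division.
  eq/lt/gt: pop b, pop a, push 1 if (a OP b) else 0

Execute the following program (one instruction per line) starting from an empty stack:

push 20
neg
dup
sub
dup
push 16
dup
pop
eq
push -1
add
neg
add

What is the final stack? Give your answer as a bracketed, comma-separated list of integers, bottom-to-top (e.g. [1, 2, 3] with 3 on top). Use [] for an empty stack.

After 'push 20': [20]
After 'neg': [-20]
After 'dup': [-20, -20]
After 'sub': [0]
After 'dup': [0, 0]
After 'push 16': [0, 0, 16]
After 'dup': [0, 0, 16, 16]
After 'pop': [0, 0, 16]
After 'eq': [0, 0]
After 'push -1': [0, 0, -1]
After 'add': [0, -1]
After 'neg': [0, 1]
After 'add': [1]

Answer: [1]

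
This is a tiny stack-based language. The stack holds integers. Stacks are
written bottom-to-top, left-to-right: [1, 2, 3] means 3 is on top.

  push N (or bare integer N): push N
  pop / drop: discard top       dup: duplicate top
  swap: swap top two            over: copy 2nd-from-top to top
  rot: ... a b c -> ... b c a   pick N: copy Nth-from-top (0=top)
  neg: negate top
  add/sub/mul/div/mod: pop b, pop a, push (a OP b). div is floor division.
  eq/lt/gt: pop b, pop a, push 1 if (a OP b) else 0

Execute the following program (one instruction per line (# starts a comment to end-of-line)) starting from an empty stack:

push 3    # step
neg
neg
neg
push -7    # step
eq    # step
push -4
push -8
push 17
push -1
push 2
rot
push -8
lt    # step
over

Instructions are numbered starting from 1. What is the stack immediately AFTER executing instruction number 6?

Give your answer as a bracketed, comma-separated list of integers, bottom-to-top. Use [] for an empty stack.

Answer: [0]

Derivation:
Step 1 ('push 3'): [3]
Step 2 ('neg'): [-3]
Step 3 ('neg'): [3]
Step 4 ('neg'): [-3]
Step 5 ('push -7'): [-3, -7]
Step 6 ('eq'): [0]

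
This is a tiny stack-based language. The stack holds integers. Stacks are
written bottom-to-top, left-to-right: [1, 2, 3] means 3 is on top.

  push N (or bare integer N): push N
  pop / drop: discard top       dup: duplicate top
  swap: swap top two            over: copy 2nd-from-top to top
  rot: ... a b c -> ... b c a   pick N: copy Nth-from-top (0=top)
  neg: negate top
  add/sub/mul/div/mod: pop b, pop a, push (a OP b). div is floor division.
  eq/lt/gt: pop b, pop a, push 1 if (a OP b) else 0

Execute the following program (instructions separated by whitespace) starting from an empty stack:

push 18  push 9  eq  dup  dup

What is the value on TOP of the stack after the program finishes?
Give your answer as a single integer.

Answer: 0

Derivation:
After 'push 18': [18]
After 'push 9': [18, 9]
After 'eq': [0]
After 'dup': [0, 0]
After 'dup': [0, 0, 0]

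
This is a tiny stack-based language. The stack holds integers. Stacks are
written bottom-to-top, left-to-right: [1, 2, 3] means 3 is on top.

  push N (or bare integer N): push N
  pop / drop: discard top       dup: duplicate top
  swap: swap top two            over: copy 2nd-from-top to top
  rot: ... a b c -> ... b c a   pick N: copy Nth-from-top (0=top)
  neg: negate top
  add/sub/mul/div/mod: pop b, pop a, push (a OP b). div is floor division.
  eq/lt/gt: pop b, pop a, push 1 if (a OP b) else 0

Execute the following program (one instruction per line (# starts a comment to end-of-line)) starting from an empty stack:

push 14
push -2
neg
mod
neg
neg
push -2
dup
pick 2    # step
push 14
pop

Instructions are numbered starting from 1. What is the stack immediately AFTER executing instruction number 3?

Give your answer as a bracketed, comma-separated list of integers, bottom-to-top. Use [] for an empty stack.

Step 1 ('push 14'): [14]
Step 2 ('push -2'): [14, -2]
Step 3 ('neg'): [14, 2]

Answer: [14, 2]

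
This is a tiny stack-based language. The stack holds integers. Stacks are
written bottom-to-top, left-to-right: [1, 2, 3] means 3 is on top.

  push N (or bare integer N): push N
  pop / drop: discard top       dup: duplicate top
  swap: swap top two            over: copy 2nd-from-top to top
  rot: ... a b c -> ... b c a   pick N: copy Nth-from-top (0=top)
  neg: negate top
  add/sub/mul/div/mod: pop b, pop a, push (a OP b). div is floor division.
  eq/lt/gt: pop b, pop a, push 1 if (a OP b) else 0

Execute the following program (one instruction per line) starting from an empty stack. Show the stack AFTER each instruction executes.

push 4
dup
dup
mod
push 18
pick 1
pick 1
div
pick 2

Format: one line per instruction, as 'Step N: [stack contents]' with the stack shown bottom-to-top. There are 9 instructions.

Step 1: [4]
Step 2: [4, 4]
Step 3: [4, 4, 4]
Step 4: [4, 0]
Step 5: [4, 0, 18]
Step 6: [4, 0, 18, 0]
Step 7: [4, 0, 18, 0, 18]
Step 8: [4, 0, 18, 0]
Step 9: [4, 0, 18, 0, 0]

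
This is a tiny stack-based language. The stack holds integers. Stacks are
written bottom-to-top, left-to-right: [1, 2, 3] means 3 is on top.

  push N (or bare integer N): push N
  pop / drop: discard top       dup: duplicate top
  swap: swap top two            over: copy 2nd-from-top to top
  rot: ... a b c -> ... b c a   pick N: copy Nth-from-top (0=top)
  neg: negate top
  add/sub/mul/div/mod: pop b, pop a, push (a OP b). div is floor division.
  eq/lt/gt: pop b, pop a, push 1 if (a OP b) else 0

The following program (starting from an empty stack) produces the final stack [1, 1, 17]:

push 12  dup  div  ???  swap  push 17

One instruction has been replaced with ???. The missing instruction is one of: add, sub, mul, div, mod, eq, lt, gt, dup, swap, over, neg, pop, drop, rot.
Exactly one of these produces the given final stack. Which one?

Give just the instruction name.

Stack before ???: [1]
Stack after ???:  [1, 1]
The instruction that transforms [1] -> [1, 1] is: dup

Answer: dup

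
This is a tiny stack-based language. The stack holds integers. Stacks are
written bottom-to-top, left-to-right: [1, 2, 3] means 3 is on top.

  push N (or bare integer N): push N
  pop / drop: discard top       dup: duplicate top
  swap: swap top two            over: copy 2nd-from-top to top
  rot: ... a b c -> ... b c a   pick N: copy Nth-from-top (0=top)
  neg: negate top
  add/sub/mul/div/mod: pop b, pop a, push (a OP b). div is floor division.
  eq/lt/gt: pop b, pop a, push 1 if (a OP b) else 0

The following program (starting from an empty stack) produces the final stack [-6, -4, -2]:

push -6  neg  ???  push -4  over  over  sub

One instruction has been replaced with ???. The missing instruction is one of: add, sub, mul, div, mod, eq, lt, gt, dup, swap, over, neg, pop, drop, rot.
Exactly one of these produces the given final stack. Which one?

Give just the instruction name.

Stack before ???: [6]
Stack after ???:  [-6]
The instruction that transforms [6] -> [-6] is: neg

Answer: neg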